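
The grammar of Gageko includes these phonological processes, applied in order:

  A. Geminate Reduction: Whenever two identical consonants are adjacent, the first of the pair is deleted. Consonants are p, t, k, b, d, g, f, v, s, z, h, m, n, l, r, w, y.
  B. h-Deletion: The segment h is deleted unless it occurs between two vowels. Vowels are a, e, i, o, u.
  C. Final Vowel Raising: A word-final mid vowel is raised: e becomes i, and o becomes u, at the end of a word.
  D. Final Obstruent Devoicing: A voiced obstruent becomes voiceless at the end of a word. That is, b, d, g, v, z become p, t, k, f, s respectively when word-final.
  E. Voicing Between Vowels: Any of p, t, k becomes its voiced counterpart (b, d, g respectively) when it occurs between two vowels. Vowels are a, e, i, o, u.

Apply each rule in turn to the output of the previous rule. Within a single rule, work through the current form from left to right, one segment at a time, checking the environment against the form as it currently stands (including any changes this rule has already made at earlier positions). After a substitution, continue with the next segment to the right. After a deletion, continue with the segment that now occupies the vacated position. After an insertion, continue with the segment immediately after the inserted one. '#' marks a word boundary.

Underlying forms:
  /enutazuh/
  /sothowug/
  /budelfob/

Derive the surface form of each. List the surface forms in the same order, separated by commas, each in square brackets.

[enudazu], [sodowuk], [budelfop]

/enutazuh/:
  A Geminate Reduction: no change — [enutazuh]
  B h-Deletion: [enutazuh] → [enutazu]
  C Final Vowel Raising: no change — [enutazu]
  D Final Obstruent Devoicing: no change — [enutazu]
  E Voicing Between Vowels: [enutazu] → [enudazu]
/sothowug/:
  A Geminate Reduction: no change — [sothowug]
  B h-Deletion: [sothowug] → [sotowug]
  C Final Vowel Raising: no change — [sotowug]
  D Final Obstruent Devoicing: [sotowug] → [sotowuk]
  E Voicing Between Vowels: [sotowuk] → [sodowuk]
/budelfob/:
  A Geminate Reduction: no change — [budelfob]
  B h-Deletion: no change — [budelfob]
  C Final Vowel Raising: no change — [budelfob]
  D Final Obstruent Devoicing: [budelfob] → [budelfop]
  E Voicing Between Vowels: no change — [budelfop]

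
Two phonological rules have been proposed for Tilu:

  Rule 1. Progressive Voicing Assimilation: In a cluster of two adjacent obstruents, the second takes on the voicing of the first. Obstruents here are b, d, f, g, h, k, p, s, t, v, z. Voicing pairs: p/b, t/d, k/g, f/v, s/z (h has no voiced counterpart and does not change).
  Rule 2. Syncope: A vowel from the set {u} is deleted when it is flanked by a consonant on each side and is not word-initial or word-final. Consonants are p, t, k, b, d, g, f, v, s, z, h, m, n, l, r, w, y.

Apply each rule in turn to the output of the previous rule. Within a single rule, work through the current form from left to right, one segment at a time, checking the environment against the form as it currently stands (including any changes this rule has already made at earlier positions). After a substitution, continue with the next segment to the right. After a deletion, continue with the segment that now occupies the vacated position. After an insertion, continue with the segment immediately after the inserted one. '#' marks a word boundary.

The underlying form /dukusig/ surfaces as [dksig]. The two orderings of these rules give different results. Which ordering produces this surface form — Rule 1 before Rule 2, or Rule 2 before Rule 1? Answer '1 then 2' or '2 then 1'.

1 then 2

Order 1 then 2:
  1 Progressive Voicing Assimilation: no change — [dukusig]
  2 Syncope: [dukusig] → [dksig]
  result: [dksig]
Order 2 then 1:
  2 Syncope: [dukusig] → [dksig]
  1 Progressive Voicing Assimilation: [dksig] → [dgzig]
  result: [dgzig]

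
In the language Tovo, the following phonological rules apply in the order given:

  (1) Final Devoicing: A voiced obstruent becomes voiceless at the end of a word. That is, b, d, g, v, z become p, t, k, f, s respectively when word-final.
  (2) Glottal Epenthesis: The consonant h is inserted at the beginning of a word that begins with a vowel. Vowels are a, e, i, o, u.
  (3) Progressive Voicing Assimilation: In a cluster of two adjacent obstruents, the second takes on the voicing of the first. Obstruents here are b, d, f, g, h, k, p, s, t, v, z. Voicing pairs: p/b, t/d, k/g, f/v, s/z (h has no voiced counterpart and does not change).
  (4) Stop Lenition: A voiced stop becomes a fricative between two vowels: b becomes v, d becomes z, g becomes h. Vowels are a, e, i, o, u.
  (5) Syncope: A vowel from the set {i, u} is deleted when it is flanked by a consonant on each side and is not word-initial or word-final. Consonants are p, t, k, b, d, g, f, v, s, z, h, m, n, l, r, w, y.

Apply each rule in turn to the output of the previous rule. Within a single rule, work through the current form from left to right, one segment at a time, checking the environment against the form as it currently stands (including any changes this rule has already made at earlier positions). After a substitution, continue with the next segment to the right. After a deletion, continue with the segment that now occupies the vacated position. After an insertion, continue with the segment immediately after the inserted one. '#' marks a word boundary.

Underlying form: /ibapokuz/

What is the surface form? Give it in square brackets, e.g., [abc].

[hvapoks]

(1) Final Devoicing: [ibapokuz] → [ibapokus]
(2) Glottal Epenthesis: [ibapokus] → [hibapokus]
(3) Progressive Voicing Assimilation: no change — [hibapokus]
(4) Stop Lenition: [hibapokus] → [hivapokus]
(5) Syncope: [hivapokus] → [hvapoks]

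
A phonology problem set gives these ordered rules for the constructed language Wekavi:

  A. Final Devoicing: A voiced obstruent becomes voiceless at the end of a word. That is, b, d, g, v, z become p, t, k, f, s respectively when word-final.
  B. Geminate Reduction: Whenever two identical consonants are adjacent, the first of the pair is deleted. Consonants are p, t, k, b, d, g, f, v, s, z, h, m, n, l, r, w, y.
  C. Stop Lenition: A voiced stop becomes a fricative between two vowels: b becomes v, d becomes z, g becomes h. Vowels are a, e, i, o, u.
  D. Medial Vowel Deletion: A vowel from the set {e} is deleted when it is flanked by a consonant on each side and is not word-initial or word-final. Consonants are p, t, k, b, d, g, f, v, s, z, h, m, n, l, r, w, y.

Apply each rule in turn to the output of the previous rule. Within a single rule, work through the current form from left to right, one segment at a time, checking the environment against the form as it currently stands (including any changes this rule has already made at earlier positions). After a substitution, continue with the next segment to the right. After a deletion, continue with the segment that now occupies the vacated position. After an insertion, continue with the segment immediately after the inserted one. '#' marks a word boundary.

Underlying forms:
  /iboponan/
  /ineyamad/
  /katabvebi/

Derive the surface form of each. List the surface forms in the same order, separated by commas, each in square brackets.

[ivoponan], [inyamat], [katabvvi]

/iboponan/:
  A Final Devoicing: no change — [iboponan]
  B Geminate Reduction: no change — [iboponan]
  C Stop Lenition: [iboponan] → [ivoponan]
  D Medial Vowel Deletion: no change — [ivoponan]
/ineyamad/:
  A Final Devoicing: [ineyamad] → [ineyamat]
  B Geminate Reduction: no change — [ineyamat]
  C Stop Lenition: no change — [ineyamat]
  D Medial Vowel Deletion: [ineyamat] → [inyamat]
/katabvebi/:
  A Final Devoicing: no change — [katabvebi]
  B Geminate Reduction: no change — [katabvebi]
  C Stop Lenition: [katabvebi] → [katabvevi]
  D Medial Vowel Deletion: [katabvevi] → [katabvvi]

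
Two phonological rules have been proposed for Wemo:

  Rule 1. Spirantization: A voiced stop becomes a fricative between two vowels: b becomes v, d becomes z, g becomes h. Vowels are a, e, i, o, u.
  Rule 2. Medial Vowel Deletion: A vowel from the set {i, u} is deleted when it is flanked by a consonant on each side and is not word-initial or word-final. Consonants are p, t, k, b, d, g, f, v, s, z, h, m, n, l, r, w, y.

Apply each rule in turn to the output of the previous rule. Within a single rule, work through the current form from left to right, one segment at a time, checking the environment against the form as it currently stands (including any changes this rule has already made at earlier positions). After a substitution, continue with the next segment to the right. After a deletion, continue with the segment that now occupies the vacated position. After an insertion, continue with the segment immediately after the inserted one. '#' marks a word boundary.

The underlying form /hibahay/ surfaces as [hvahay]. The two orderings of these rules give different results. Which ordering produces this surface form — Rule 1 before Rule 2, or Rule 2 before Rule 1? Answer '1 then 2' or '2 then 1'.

Order 1 then 2:
  1 Spirantization: [hibahay] → [hivahay]
  2 Medial Vowel Deletion: [hivahay] → [hvahay]
  result: [hvahay]
Order 2 then 1:
  2 Medial Vowel Deletion: [hibahay] → [hbahay]
  1 Spirantization: no change — [hbahay]
  result: [hbahay]

1 then 2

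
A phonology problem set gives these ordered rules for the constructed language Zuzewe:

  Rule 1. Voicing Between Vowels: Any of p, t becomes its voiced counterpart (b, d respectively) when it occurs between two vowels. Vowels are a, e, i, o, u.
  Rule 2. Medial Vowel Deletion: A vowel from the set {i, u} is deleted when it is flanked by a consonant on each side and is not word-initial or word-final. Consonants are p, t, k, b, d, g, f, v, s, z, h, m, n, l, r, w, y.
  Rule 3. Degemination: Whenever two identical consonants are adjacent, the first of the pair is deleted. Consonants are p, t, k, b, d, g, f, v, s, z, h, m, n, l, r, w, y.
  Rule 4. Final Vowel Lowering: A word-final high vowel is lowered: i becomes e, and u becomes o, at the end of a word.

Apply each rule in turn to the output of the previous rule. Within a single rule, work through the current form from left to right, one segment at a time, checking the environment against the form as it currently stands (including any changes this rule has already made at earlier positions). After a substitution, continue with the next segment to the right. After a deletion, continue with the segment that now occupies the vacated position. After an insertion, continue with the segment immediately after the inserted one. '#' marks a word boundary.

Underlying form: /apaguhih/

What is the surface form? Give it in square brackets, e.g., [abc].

Rule 1 Voicing Between Vowels: [apaguhih] → [abaguhih]
Rule 2 Medial Vowel Deletion: [abaguhih] → [abaghh]
Rule 3 Degemination: [abaghh] → [abagh]
Rule 4 Final Vowel Lowering: no change — [abagh]

[abagh]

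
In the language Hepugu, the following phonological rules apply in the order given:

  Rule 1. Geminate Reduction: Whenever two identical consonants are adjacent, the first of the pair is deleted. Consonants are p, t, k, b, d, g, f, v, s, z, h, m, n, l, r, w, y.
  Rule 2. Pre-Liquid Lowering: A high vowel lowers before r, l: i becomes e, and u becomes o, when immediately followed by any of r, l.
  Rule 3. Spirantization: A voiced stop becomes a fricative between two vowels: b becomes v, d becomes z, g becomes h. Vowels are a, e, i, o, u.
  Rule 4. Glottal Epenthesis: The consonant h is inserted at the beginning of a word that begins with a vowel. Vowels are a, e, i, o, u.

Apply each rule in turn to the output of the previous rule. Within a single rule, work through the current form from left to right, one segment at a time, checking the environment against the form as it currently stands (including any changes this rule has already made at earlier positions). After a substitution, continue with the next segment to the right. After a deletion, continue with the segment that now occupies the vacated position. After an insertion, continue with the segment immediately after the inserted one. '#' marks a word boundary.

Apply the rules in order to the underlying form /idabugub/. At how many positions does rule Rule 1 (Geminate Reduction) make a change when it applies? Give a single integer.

0

Rule 1 Geminate Reduction: no change — [idabugub]
Rule 2 Pre-Liquid Lowering: no change — [idabugub]
Rule 3 Spirantization: [idabugub] → [izavuhub]
Rule 4 Glottal Epenthesis: [izavuhub] → [hizavuhub]
Rule Rule 1 changed 0 position(s).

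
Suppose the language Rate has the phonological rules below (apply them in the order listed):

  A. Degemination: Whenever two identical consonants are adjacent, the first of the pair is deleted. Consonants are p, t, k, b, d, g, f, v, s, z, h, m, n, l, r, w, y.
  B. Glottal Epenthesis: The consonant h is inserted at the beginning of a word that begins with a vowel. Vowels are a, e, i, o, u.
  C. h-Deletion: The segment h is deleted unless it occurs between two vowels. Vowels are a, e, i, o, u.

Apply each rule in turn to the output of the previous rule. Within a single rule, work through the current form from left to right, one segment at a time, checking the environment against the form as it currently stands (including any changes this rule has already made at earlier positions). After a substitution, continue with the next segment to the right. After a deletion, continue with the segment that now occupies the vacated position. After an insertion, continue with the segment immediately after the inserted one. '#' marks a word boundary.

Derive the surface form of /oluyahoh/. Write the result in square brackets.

A Degemination: no change — [oluyahoh]
B Glottal Epenthesis: [oluyahoh] → [holuyahoh]
C h-Deletion: [holuyahoh] → [oluyaho]

[oluyaho]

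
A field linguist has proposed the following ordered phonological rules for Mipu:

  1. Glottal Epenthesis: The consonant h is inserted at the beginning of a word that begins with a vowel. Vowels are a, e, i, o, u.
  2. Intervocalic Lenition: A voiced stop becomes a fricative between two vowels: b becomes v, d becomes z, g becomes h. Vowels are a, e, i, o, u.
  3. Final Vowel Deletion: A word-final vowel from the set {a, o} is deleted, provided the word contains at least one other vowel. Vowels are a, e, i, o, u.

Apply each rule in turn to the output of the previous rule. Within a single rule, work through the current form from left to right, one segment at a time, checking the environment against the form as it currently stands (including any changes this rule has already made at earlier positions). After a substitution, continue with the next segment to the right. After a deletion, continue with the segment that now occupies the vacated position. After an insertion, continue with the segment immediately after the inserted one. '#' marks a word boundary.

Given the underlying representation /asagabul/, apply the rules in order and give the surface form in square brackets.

1 Glottal Epenthesis: [asagabul] → [hasagabul]
2 Intervocalic Lenition: [hasagabul] → [hasahavul]
3 Final Vowel Deletion: no change — [hasahavul]

[hasahavul]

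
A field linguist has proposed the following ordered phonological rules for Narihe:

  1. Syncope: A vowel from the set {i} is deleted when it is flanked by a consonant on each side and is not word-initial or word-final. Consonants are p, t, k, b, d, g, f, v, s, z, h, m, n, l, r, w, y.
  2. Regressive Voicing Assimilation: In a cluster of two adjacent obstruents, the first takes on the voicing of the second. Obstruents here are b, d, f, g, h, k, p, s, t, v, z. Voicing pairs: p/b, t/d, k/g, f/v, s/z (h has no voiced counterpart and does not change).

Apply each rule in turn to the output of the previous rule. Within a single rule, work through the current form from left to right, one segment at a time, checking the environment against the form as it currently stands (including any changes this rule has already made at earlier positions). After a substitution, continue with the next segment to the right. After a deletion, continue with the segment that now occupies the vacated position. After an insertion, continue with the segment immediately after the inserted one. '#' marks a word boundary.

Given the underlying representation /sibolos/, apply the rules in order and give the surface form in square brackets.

[zbolos]

1 Syncope: [sibolos] → [sbolos]
2 Regressive Voicing Assimilation: [sbolos] → [zbolos]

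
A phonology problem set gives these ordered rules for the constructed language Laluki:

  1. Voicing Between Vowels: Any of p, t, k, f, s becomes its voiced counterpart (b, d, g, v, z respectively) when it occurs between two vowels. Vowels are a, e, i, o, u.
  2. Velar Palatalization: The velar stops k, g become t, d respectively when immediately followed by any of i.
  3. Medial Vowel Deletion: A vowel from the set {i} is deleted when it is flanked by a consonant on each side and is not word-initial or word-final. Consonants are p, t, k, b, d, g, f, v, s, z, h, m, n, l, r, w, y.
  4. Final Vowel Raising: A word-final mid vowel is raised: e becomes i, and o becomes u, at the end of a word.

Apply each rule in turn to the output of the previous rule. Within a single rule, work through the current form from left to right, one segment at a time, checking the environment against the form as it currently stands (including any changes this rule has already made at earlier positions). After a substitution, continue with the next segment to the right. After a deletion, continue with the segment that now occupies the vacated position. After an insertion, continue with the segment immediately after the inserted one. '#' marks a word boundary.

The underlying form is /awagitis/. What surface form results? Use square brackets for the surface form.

1 Voicing Between Vowels: [awagitis] → [awagidis]
2 Velar Palatalization: [awagidis] → [awadidis]
3 Medial Vowel Deletion: [awadidis] → [awadds]
4 Final Vowel Raising: no change — [awadds]

[awadds]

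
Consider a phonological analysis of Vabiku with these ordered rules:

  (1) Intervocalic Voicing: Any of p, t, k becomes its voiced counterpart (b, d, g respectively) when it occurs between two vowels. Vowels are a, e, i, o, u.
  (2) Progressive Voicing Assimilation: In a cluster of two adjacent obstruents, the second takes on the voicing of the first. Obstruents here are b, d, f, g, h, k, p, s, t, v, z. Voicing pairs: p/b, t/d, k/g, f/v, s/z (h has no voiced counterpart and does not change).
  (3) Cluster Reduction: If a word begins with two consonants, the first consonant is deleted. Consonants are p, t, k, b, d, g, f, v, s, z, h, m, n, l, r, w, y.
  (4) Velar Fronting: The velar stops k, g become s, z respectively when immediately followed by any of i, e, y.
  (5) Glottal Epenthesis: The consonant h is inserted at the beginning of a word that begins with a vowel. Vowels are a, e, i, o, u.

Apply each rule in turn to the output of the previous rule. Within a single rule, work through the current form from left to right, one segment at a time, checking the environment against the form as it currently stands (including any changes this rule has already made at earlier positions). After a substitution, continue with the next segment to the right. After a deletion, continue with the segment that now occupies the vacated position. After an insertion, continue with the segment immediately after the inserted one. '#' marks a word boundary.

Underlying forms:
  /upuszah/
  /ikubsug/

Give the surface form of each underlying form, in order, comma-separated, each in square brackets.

[hubussah], [higubzug]

/upuszah/:
  (1) Intervocalic Voicing: [upuszah] → [ubuszah]
  (2) Progressive Voicing Assimilation: [ubuszah] → [ubussah]
  (3) Cluster Reduction: no change — [ubussah]
  (4) Velar Fronting: no change — [ubussah]
  (5) Glottal Epenthesis: [ubussah] → [hubussah]
/ikubsug/:
  (1) Intervocalic Voicing: [ikubsug] → [igubsug]
  (2) Progressive Voicing Assimilation: [igubsug] → [igubzug]
  (3) Cluster Reduction: no change — [igubzug]
  (4) Velar Fronting: no change — [igubzug]
  (5) Glottal Epenthesis: [igubzug] → [higubzug]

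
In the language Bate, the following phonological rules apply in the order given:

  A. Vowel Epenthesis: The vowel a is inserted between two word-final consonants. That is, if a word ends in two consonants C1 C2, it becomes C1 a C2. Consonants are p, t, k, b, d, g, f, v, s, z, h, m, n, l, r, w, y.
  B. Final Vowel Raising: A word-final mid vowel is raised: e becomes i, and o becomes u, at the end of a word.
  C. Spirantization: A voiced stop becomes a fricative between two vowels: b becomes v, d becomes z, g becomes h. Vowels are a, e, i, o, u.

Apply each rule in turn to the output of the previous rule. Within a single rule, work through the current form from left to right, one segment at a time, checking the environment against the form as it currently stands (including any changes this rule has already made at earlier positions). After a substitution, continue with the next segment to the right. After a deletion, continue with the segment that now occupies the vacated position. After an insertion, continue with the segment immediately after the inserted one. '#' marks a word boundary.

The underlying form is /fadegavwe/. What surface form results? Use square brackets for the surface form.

A Vowel Epenthesis: no change — [fadegavwe]
B Final Vowel Raising: [fadegavwe] → [fadegavwi]
C Spirantization: [fadegavwi] → [fazehavwi]

[fazehavwi]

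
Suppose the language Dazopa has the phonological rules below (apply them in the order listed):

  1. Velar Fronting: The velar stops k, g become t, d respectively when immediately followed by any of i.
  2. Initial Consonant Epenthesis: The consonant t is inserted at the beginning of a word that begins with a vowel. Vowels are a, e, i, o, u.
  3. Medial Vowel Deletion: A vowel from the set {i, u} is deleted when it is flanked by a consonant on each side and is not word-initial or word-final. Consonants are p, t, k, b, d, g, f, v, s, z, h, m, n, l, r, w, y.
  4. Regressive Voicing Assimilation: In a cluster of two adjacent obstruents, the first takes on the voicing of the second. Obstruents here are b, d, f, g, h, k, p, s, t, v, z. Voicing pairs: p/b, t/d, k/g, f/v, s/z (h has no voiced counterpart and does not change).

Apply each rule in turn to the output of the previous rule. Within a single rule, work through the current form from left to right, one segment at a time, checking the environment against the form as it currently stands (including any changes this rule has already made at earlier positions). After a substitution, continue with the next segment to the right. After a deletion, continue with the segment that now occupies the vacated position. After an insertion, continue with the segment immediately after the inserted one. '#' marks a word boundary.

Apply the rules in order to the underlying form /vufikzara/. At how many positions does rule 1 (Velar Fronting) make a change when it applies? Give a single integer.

1 Velar Fronting: no change — [vufikzara]
2 Initial Consonant Epenthesis: no change — [vufikzara]
3 Medial Vowel Deletion: [vufikzara] → [vfkzara]
4 Regressive Voicing Assimilation: [vfkzara] → [ffgzara]
Rule 1 changed 0 position(s).

0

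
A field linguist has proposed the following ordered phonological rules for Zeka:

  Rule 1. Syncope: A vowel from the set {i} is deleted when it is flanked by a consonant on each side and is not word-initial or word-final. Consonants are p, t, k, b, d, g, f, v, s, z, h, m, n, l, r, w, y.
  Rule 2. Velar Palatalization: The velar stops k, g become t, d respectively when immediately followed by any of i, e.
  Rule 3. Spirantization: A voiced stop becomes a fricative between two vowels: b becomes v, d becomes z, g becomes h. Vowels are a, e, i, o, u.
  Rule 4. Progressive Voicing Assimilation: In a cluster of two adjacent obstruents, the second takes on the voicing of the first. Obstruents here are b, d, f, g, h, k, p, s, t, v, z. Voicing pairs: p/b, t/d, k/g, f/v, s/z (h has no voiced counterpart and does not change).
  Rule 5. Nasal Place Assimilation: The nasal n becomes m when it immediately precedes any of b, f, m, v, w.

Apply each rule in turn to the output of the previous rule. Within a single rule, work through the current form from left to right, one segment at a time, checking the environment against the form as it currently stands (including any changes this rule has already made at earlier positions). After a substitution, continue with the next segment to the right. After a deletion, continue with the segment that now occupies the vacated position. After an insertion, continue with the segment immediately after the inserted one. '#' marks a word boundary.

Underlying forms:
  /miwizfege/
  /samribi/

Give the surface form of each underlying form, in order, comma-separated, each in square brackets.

[mwzveze], [samrbi]

/miwizfege/:
  Rule 1 Syncope: [miwizfege] → [mwzfege]
  Rule 2 Velar Palatalization: [mwzfege] → [mwzfede]
  Rule 3 Spirantization: [mwzfede] → [mwzfeze]
  Rule 4 Progressive Voicing Assimilation: [mwzfeze] → [mwzveze]
  Rule 5 Nasal Place Assimilation: no change — [mwzveze]
/samribi/:
  Rule 1 Syncope: [samribi] → [samrbi]
  Rule 2 Velar Palatalization: no change — [samrbi]
  Rule 3 Spirantization: no change — [samrbi]
  Rule 4 Progressive Voicing Assimilation: no change — [samrbi]
  Rule 5 Nasal Place Assimilation: no change — [samrbi]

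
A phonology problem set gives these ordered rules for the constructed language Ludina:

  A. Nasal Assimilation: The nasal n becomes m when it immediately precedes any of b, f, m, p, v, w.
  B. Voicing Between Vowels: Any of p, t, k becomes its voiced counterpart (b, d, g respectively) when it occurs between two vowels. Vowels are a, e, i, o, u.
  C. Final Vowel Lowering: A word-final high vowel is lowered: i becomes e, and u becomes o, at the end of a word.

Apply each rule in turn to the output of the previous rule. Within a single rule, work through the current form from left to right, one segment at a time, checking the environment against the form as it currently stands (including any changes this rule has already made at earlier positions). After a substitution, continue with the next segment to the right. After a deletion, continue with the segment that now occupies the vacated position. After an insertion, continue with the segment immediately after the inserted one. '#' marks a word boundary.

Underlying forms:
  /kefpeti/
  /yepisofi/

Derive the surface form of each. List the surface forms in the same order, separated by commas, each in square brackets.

/kefpeti/:
  A Nasal Assimilation: no change — [kefpeti]
  B Voicing Between Vowels: [kefpeti] → [kefpedi]
  C Final Vowel Lowering: [kefpedi] → [kefpede]
/yepisofi/:
  A Nasal Assimilation: no change — [yepisofi]
  B Voicing Between Vowels: [yepisofi] → [yebisofi]
  C Final Vowel Lowering: [yebisofi] → [yebisofe]

[kefpede], [yebisofe]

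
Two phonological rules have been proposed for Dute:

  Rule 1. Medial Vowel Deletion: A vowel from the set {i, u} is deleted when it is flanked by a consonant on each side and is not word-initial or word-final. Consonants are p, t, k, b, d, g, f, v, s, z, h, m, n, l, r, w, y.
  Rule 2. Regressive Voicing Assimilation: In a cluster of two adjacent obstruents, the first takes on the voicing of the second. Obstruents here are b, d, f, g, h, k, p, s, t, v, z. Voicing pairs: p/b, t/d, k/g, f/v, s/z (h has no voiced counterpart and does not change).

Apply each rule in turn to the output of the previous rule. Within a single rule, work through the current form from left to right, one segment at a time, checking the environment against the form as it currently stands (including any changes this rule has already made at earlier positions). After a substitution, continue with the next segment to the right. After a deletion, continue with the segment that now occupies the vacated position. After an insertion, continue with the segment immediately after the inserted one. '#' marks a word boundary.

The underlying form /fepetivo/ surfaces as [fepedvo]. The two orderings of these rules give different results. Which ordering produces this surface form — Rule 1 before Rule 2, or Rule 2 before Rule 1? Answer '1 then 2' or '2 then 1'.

Order 1 then 2:
  1 Medial Vowel Deletion: [fepetivo] → [fepetvo]
  2 Regressive Voicing Assimilation: [fepetvo] → [fepedvo]
  result: [fepedvo]
Order 2 then 1:
  2 Regressive Voicing Assimilation: no change — [fepetivo]
  1 Medial Vowel Deletion: [fepetivo] → [fepetvo]
  result: [fepetvo]

1 then 2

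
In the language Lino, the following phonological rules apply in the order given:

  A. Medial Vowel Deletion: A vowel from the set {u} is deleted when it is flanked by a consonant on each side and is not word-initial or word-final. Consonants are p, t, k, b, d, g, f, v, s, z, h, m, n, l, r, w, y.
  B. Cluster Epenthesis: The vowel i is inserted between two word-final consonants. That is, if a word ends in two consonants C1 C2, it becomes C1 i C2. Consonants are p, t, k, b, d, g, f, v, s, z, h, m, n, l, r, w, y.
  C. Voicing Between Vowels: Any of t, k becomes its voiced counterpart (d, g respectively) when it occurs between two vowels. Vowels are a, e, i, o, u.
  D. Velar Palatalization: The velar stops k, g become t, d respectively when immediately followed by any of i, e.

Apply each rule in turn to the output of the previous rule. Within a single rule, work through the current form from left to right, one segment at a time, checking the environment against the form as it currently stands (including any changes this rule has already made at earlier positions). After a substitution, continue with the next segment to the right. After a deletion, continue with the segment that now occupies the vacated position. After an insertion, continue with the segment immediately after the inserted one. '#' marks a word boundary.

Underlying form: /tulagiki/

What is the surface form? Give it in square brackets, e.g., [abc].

A Medial Vowel Deletion: [tulagiki] → [tlagiki]
B Cluster Epenthesis: no change — [tlagiki]
C Voicing Between Vowels: [tlagiki] → [tlagigi]
D Velar Palatalization: [tlagigi] → [tladidi]

[tladidi]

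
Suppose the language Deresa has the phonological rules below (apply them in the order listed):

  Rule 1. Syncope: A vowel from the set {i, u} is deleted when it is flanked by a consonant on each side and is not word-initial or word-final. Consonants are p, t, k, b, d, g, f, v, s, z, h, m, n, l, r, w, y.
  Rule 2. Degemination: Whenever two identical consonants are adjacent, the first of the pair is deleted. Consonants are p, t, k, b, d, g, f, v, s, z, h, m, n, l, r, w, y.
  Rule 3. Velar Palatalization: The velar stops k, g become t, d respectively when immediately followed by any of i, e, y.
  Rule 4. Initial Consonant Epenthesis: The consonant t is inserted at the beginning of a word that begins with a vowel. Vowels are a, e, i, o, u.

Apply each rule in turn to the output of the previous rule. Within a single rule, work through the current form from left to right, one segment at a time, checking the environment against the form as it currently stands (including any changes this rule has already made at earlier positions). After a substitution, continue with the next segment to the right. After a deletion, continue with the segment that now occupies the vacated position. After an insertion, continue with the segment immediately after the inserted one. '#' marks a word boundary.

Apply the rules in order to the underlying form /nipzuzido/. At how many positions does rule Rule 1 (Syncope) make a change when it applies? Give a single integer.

3

Rule 1 Syncope: [nipzuzido] → [npzzdo]
Rule 2 Degemination: [npzzdo] → [npzdo]
Rule 3 Velar Palatalization: no change — [npzdo]
Rule 4 Initial Consonant Epenthesis: no change — [npzdo]
Rule Rule 1 changed 3 position(s).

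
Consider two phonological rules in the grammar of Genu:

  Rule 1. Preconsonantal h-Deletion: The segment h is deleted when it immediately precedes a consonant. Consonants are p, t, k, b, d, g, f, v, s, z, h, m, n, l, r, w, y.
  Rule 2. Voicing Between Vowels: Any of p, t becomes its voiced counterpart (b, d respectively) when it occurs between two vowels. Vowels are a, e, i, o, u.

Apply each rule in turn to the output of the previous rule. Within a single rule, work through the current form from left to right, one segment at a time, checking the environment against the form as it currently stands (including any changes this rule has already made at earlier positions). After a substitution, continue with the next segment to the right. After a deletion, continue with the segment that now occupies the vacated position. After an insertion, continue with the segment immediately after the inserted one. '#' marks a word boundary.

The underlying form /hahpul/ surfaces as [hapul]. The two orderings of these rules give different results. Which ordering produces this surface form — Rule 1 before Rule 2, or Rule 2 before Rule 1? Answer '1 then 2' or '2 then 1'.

2 then 1

Order 1 then 2:
  1 Preconsonantal h-Deletion: [hahpul] → [hapul]
  2 Voicing Between Vowels: [hapul] → [habul]
  result: [habul]
Order 2 then 1:
  2 Voicing Between Vowels: no change — [hahpul]
  1 Preconsonantal h-Deletion: [hahpul] → [hapul]
  result: [hapul]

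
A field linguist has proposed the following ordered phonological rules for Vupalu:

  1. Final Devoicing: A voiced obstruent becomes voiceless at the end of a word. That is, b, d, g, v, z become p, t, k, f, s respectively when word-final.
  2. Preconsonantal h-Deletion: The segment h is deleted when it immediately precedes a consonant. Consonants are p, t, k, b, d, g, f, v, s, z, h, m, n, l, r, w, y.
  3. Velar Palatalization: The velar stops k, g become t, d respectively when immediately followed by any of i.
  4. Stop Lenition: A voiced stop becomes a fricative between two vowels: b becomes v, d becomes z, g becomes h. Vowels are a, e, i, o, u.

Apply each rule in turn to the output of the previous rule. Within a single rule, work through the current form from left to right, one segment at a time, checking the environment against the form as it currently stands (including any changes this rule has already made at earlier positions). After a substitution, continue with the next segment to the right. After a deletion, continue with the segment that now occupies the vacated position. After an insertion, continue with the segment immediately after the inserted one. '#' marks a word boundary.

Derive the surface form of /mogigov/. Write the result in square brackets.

[mozihof]

1 Final Devoicing: [mogigov] → [mogigof]
2 Preconsonantal h-Deletion: no change — [mogigof]
3 Velar Palatalization: [mogigof] → [modigof]
4 Stop Lenition: [modigof] → [mozihof]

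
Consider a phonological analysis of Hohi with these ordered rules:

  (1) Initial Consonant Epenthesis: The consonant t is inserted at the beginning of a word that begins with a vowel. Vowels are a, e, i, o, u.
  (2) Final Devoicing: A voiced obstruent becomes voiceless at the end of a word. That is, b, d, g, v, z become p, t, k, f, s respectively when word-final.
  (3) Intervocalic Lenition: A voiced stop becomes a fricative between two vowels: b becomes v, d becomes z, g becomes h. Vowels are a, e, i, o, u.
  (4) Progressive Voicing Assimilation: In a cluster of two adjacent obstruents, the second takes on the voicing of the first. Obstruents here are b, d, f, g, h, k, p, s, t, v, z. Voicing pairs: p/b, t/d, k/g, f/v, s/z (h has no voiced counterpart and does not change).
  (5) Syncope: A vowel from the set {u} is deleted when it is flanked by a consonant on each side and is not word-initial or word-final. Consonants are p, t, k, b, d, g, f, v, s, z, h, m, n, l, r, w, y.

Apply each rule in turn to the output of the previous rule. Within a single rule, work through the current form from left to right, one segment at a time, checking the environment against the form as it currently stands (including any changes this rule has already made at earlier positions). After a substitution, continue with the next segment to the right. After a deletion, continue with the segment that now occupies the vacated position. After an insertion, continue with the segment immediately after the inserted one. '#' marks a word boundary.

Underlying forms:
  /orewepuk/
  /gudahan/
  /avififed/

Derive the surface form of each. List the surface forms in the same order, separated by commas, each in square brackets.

/orewepuk/:
  (1) Initial Consonant Epenthesis: [orewepuk] → [torewepuk]
  (2) Final Devoicing: no change — [torewepuk]
  (3) Intervocalic Lenition: no change — [torewepuk]
  (4) Progressive Voicing Assimilation: no change — [torewepuk]
  (5) Syncope: [torewepuk] → [torewepk]
/gudahan/:
  (1) Initial Consonant Epenthesis: no change — [gudahan]
  (2) Final Devoicing: no change — [gudahan]
  (3) Intervocalic Lenition: [gudahan] → [guzahan]
  (4) Progressive Voicing Assimilation: no change — [guzahan]
  (5) Syncope: [guzahan] → [gzahan]
/avififed/:
  (1) Initial Consonant Epenthesis: [avififed] → [tavififed]
  (2) Final Devoicing: [tavififed] → [tavififet]
  (3) Intervocalic Lenition: no change — [tavififet]
  (4) Progressive Voicing Assimilation: no change — [tavififet]
  (5) Syncope: no change — [tavififet]

[torewepk], [gzahan], [tavififet]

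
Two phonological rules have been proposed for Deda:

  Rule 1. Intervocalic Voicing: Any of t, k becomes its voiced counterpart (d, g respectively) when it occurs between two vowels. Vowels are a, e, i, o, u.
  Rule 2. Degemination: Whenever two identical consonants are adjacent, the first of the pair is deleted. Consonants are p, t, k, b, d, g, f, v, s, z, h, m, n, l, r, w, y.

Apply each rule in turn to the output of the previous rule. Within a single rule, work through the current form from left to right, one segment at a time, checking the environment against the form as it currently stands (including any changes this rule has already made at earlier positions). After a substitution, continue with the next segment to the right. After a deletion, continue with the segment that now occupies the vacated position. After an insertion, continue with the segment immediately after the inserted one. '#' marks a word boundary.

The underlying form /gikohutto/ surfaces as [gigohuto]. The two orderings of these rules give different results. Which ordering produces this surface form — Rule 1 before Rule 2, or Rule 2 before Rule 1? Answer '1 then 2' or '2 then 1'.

1 then 2

Order 1 then 2:
  1 Intervocalic Voicing: [gikohutto] → [gigohutto]
  2 Degemination: [gigohutto] → [gigohuto]
  result: [gigohuto]
Order 2 then 1:
  2 Degemination: [gikohutto] → [gikohuto]
  1 Intervocalic Voicing: [gikohuto] → [gigohudo]
  result: [gigohudo]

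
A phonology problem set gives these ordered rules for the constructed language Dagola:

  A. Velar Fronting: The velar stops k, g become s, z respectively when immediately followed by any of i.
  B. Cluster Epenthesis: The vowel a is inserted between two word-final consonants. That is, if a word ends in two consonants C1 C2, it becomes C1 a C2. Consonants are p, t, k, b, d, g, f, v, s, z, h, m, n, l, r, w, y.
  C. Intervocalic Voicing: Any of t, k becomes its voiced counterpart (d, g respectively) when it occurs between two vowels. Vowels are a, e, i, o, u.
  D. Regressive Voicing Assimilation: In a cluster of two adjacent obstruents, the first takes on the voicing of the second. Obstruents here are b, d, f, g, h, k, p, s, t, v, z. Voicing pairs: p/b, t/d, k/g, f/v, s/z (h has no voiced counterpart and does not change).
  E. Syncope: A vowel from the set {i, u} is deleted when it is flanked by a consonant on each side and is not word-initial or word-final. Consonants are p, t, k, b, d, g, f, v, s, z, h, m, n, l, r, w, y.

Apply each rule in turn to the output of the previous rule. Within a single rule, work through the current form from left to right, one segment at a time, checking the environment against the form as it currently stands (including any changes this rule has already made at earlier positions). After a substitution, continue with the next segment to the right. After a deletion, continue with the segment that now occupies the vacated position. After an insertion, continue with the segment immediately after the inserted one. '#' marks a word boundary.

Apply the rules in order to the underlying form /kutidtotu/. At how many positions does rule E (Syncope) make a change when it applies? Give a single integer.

A Velar Fronting: no change — [kutidtotu]
B Cluster Epenthesis: no change — [kutidtotu]
C Intervocalic Voicing: [kutidtotu] → [kudidtodu]
D Regressive Voicing Assimilation: [kudidtodu] → [kudittodu]
E Syncope: [kudittodu] → [kdttodu]
Rule E changed 2 position(s).

2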